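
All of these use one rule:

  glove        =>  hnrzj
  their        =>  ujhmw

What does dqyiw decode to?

The shift increases by 1 at each position, starting from +1: 1, 2, 3, ….
Decoding dqyiw: d−1=c, q−2=o, y−3=v, i−4=e, w−5=r.

cover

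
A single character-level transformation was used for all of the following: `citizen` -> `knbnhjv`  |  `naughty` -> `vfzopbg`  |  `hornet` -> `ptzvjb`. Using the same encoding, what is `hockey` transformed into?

ptksjg

The shift depends on letter class: consonant c→k is +8, but vowel i→n is +5. The rule splits by letter class: vowels +5, consonants +8.
On hockey: h(cons)+8=p, o(vowel)+5=t, c(cons)+8=k, k(cons)+8=s, e(vowel)+5=j, y(cons)+8=g.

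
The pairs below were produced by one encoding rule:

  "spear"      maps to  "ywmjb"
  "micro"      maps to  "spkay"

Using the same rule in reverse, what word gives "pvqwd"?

joint

In spear: s→y is +6, p→w is +7, e→m is +8, a→j is +9 — the shift increases by 1 each position. The shift increases by 1 at each position, starting from +6: 6, 7, 8, ….
Decoding pvqwd: p−6=j, v−7=o, q−8=i, w−9=n, d−10=t.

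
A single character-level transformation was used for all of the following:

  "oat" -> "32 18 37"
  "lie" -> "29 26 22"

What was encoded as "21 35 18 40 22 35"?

Each letter is replaced by its alphabet position (a=1..z=26) + 17.
Reversing it on 21 35 18 40 22 35: 21→(21−17)÷1=4=d, 35→(35−17)÷1=18=r, 18→(18−17)÷1=1=a, 40→(40−17)÷1=23=w, 22→(22−17)÷1=5=e, 35→(35−17)÷1=18=r.

drawer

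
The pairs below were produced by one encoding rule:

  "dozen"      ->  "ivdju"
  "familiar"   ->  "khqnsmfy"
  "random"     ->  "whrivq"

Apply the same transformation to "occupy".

tjgzwc

Shifts by position in dozen: pos 0: d→i (+5), pos 1: o→v (+7), pos 2: z→d (+4), pos 3: e→j (+5), pos 4: n→u (+7) — repeating every 3. It's a Vigenère-style cipher with numeric key [5,7,4]: position i shifts by key[i mod 3].
For occupy: o+5=t, c+7=j, c+4=g, u+5=z, p+7=w, y+4=c.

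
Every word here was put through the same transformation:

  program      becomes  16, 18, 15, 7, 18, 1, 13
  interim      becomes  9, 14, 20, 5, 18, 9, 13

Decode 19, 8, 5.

she

Each letter is replaced by its alphabet position (a=1, b=2, …, z=26).
Decoding 19, 8, 5: 19=s, 8=h, 5=e.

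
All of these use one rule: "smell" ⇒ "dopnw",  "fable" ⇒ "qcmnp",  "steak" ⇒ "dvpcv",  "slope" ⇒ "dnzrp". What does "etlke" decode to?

trait

Shifts by position in smell: pos 0: s→d (+11), pos 1: m→o (+2), pos 2: e→p (+11), pos 3: l→n (+2) — repeating every 2. The shifts repeat in a cycle of length 2: positions 0,1,… shift by +11, +2, then the pattern repeats.
Decoding etlke: e−11=t, t−2=r, l−11=a, k−2=i, e−11=t.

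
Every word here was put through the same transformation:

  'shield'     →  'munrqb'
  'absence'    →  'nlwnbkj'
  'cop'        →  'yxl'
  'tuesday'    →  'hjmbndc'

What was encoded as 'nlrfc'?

The output letters match the input read backwards, each shifted +9: shield reversed is dleihs. The word is reversed, then every letter is shifted forward by 9.
Undoing it on nlrfc: shift back: n−9=e, l−9=c, r−9=i, f−9=w, c−9=t → eciwt; then reverse → twice.

twice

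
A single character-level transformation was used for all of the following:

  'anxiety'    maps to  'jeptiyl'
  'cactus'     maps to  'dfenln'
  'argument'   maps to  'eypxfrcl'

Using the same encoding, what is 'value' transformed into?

pfwlg

The output letters match the input read backwards, each shifted +11: anxiety reversed is yteixna. Two steps: reverse the string, then apply a Caesar shift of +11.
Applying it to value: reverse → eulav; then shift: e+11=p, u+11=f, l+11=w, a+11=l, v+11=g.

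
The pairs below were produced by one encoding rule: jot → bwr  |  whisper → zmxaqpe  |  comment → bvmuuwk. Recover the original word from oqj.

big

Two steps: reverse the string, then apply a Caesar shift of +8.
Decoding oqj: shift back: o−8=g, q−8=i, j−8=b → gib; then reverse → big.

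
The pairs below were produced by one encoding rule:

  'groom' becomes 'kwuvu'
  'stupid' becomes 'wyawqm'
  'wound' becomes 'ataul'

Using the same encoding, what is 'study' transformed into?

In groom: g→k is +4, r→w is +5, o→u is +6, o→v is +7 — the shift increases by 1 each position. The shift increases by 1 at each position, starting from +4: 4, 5, 6, ….
For study: s+4=w, t+5=y, u+6=a, d+7=k, y+8=g.

wyakg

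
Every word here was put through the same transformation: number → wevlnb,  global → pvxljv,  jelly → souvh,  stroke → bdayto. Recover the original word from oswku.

final

A repeating key of period 2 is used — shifts +9, +10 over and over.
Undoing it on oswku: o−9=f, s−10=i, w−9=n, k−10=a, u−9=l.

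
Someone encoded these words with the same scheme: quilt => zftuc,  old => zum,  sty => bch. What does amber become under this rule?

lvkpa

Vowels shift forward by 11 and consonants shift forward by 9.
Applying it to amber: a(vowel)+11=l, m(cons)+9=v, b(cons)+9=k, e(vowel)+11=p, r(cons)+9=a.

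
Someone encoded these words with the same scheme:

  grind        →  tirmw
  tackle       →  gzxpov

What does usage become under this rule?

fhztv

Each letter is replaced by its mirror in the alphabet: a↔z, b↔y, c↔x, and so on (the Atbash cipher).
On usage: u↔f, s↔h, a↔z, g↔t, e↔v.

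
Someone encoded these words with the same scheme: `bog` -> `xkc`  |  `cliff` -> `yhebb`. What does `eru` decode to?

ivy

Compare letters: b→x is +22, o→k is +22, g→c is +22 — a constant shift. This is a Caesar cipher with shift 22.
Reversing it on eru: e−22=i, r−22=v, u−22=y.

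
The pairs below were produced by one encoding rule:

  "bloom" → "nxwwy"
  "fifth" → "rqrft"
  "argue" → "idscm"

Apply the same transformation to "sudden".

ecppmz

The shift depends on letter class: consonant b→n is +12, but vowel o→w is +8. Two shifts are in play — +8 for a/e/i/o/u, +12 for every other letter.
On sudden: s(cons)+12=e, u(vowel)+8=c, d(cons)+12=p, d(cons)+12=p, e(vowel)+8=m, n(cons)+12=z.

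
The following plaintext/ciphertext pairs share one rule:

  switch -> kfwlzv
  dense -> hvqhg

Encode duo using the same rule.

rxg

The output letters match the input read backwards, each shifted +3: switch reversed is hctiws. Read the word backwards and shift each letter +3.
Applying it to duo: reverse → oud; then shift: o+3=r, u+3=x, d+3=g.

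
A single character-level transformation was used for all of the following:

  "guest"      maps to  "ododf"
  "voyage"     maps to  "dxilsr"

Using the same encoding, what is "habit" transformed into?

pjltf

In guest: g→o is +8, u→d is +9, e→o is +10, s→d is +11 — the shift increases by 1 each position. Letter i (0-indexed) is shifted by i+8, so successive shifts are 8, 9, 10, ….
On habit: h+8=p, a+9=j, b+10=l, i+11=t, t+12=f.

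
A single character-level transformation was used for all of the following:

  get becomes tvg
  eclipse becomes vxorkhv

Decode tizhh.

Each pair mirrors across the alphabet (g↔t, e↔v, t↔g): positions sum to 25. This is the alphabet-reversal cipher (Atbash): a becomes z, b becomes y, etc.
Undoing it on tizhh: t↔g, i↔r, z↔a, h↔s, h↔s.

grass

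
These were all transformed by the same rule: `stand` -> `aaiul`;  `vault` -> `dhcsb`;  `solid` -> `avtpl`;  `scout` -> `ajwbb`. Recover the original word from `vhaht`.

nasal

It's a Vigenère-style cipher with numeric key [8,7]: position i shifts by key[i mod 2].
Reversing it on vhaht: v−8=n, h−7=a, a−8=s, h−7=a, t−8=l.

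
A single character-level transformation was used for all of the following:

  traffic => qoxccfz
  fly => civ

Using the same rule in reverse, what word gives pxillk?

saloon

Compare letters: t→q is +23, r→o is +23, a→x is +23 — a constant shift. This is a Caesar cipher with shift 23.
Reversing it on pxillk: p−23=s, x−23=a, i−23=l, l−23=o, l−23=o, k−23=n.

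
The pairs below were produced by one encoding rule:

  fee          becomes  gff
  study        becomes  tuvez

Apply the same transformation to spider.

tqjefs

Compare letters: f→g is +1, e→f is +1, e→f is +1 — a constant shift. Each letter is shifted forward by 1 in the alphabet (a Caesar shift of +1).
For spider: s+1=t, p+1=q, i+1=j, d+1=e, e+1=f, r+1=s.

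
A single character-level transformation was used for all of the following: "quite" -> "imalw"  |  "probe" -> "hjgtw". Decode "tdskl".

Compare letters: q→i is +18, u→m is +18, i→a is +18 — a constant shift. This is a Caesar cipher with shift 18.
Reversing it on tdskl: t−18=b, d−18=l, s−18=a, k−18=s, l−18=t.

blast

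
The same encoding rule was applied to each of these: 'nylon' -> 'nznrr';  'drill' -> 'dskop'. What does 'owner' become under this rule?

In nylon: n→n is +0, y→z is +1, l→n is +2, o→r is +3 — the shift increases by 1 each position. The shift increases by 1 at each position, starting from +0: 0, 1, 2, ….
Applying it to owner: o+0=o, w+1=x, n+2=p, e+3=h, r+4=v.

oxphv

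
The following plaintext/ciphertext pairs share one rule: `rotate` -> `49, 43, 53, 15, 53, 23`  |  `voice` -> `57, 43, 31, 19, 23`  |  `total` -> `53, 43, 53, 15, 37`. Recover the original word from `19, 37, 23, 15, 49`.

clear

r(#18)→49 and o(#15)→43: differences scale by 2, so n = 2·pos + 13. The formula is n = 2×(alphabet index, a=1) + 13.
Decoding 19, 37, 23, 15, 49: 19→(19−13)÷2=3=c, 37→(37−13)÷2=12=l, 23→(23−13)÷2=5=e, 15→(15−13)÷2=1=a, 49→(49−13)÷2=18=r.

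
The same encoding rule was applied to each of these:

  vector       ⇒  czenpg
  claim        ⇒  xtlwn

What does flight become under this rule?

The output letters match the input read backwards, each shifted +11: vector reversed is rotcev. Two steps: reverse the string, then apply a Caesar shift of +11.
Applying it to flight: reverse → thgilf; then shift: t+11=e, h+11=s, g+11=r, i+11=t, l+11=w, f+11=q.

esrtwq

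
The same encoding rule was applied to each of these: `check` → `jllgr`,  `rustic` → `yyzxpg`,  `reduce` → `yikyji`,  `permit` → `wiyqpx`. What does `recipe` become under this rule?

yijmwi

It's a Vigenère-style cipher with numeric key [7,4]: position i shifts by key[i mod 2].
For recipe: r+7=y, e+4=i, c+7=j, i+4=m, p+7=w, e+4=i.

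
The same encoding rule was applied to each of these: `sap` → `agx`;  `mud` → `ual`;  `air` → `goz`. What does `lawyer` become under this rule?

The shift depends on letter class: consonant s→a is +8, but vowel a→g is +6. Vowels shift forward by 6 and consonants shift forward by 8.
For lawyer: l(cons)+8=t, a(vowel)+6=g, w(cons)+8=e, y(cons)+8=g, e(vowel)+6=k, r(cons)+8=z.

tgegkz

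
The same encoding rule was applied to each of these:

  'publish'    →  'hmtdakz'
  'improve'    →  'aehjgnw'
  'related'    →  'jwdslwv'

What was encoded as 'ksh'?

sap

Compare letters: p→h is +18, u→m is +18, b→t is +18 — a constant shift. This is a Caesar cipher with shift 18.
Reversing it on ksh: k−18=s, s−18=a, h−18=p.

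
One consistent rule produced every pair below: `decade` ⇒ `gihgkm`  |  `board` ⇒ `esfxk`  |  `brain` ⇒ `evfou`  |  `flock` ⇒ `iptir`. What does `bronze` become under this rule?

evttgm

In decade: d→g is +3, e→i is +4, c→h is +5, a→g is +6 — the shift increases by 1 each position. The shift increases by 1 at each position, starting from +3: 3, 4, 5, ….
Applying it to bronze: b+3=e, r+4=v, o+5=t, n+6=t, z+7=g, e+8=m.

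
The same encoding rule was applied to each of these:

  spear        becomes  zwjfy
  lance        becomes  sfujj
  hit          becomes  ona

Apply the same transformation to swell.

zdjss

Two shifts are in play — +5 for a/e/i/o/u, +7 for every other letter.
For swell: s(cons)+7=z, w(cons)+7=d, e(vowel)+5=j, l(cons)+7=s, l(cons)+7=s.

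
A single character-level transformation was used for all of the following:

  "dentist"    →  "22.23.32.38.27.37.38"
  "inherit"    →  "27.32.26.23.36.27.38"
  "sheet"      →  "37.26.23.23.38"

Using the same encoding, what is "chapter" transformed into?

21.26.19.34.38.23.36

d is letter #4 and maps to 22: an offset of 18. The number is (letter's place in the alphabet, a=1) + 18.
For chapter: c=3→21, h=8→26, a=1→19, p=16→34, t=20→38, e=5→23, r=18→36.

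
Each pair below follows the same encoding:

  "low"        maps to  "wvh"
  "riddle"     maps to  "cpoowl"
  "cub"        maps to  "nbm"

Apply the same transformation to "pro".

acv

Vowels shift forward by 7 and consonants shift forward by 11.
For pro: p(cons)+11=a, r(cons)+11=c, o(vowel)+7=v.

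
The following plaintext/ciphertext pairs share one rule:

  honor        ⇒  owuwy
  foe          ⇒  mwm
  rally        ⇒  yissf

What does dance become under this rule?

The shift depends on letter class: consonant h→o is +7, but vowel o→w is +8. The rule splits by letter class: vowels +8, consonants +7.
On dance: d(cons)+7=k, a(vowel)+8=i, n(cons)+7=u, c(cons)+7=j, e(vowel)+8=m.

kiujm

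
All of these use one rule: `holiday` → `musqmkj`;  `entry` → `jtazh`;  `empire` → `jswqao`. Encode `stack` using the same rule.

xzhkt

In holiday: h→m is +5, o→u is +6, l→s is +7, i→q is +8 — the shift increases by 1 each position. Each letter shifts forward by (position + 5), i.e. 5, 6, 7, … — the shift grows by one for each successive letter.
For stack: s+5=x, t+6=z, a+7=h, c+8=k, k+9=t.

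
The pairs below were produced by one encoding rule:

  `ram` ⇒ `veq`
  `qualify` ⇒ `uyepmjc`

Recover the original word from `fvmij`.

Compare letters: r→v is +4, a→e is +4, m→q is +4 — a constant shift. Every letter moves 4 places later in the alphabet, wrapping around z→a.
Reversing it on fvmij: f−4=b, v−4=r, m−4=i, i−4=e, j−4=f.

brief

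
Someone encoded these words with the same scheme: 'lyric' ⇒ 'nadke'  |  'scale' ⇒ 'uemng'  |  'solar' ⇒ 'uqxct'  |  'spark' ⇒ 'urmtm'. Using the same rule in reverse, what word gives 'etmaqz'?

Shifts by position in lyric: pos 0: l→n (+2), pos 1: y→a (+2), pos 2: r→d (+12), pos 3: i→k (+2), pos 4: c→e (+2) — repeating every 3. A repeating key of period 3 is used — shifts +2, +2, +12 over and over.
Decoding etmaqz: e−2=c, t−2=r, m−12=a, a−2=y, q−2=o, z−12=n.

crayon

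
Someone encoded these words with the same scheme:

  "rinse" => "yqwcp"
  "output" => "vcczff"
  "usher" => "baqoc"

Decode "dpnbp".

where

The shift increases by 1 at each position, starting from +7: 7, 8, 9, ….
Reversing it on dpnbp: d−7=w, p−8=h, n−9=e, b−10=r, p−11=e.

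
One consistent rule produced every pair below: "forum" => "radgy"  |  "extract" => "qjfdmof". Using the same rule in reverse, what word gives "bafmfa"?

potato

Compare letters: f→r is +12, o→a is +12, r→d is +12 — a constant shift. This is a Caesar cipher with shift 12.
Reversing it on bafmfa: b−12=p, a−12=o, f−12=t, m−12=a, f−12=t, a−12=o.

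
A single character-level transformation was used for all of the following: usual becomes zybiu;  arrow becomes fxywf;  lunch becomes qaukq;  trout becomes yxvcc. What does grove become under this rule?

Letter i (0-indexed) is shifted by i+5, so successive shifts are 5, 6, 7, ….
Applying it to grove: g+5=l, r+6=x, o+7=v, v+8=d, e+9=n.

lxvdn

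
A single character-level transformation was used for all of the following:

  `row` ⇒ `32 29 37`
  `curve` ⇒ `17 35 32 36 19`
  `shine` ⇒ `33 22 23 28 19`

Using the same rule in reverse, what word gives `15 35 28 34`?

r is letter #18 and maps to 32: an offset of 14. The number is (letter's place in the alphabet, a=1) + 14.
Reversing it on 15 35 28 34: 15→(15−14)÷1=1=a, 35→(35−14)÷1=21=u, 28→(28−14)÷1=14=n, 34→(34−14)÷1=20=t.

aunt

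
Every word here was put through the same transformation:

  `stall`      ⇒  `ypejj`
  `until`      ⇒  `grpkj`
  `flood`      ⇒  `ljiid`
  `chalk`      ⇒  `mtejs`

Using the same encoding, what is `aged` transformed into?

ecud

Each letter's alphabet position (a=0..z=25) is mapped through 17·x+4 mod 26 — an affine cipher.
For aged: a(0)→17·0+4≡4=e; g(6)→17·6+4≡2=c; e(4)→17·4+4≡20=u; d(3)→17·3+4≡3=d (all mod 26).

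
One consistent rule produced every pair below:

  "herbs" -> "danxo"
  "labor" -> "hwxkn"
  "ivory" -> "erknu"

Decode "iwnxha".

It's a constant shift of +22 (ROT22).
Reversing it on iwnxha: i−22=m, w−22=a, n−22=r, x−22=b, h−22=l, a−22=e.

marble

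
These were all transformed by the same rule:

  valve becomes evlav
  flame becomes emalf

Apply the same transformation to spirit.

tirips

It's just the letters in reverse order.
For spirit: reverse → tirips.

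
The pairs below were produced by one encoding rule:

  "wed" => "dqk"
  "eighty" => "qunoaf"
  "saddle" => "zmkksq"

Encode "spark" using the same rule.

zwmyr

The shift depends on letter class: consonant w→d is +7, but vowel e→q is +12. Vowels shift forward by 12 and consonants shift forward by 7.
For spark: s(cons)+7=z, p(cons)+7=w, a(vowel)+12=m, r(cons)+7=y, k(cons)+7=r.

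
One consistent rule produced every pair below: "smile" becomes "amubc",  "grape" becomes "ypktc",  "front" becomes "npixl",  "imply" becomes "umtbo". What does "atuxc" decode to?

s(18)→a(0) and m(12)→m(12) fit y≡11x+10 (mod 26); the inverse of 11 mod 26 is 19. This is an affine cipher: with a=0,…,z=25, each position x becomes (11x+10) mod 26.
Undoing it on atuxc: a(0)→19·(0−10)≡18=s; t(19)→19·(19−10)≡15=p; u(20)→19·(20−10)≡8=i; x(23)→19·(23−10)≡13=n; c(2)→19·(2−10)≡4=e (all mod 26).

spine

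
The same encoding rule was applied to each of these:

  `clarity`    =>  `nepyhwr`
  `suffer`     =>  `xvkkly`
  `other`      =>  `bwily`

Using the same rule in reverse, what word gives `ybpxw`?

roast

Each letter's alphabet position (a=0..z=25) is mapped through 25·x+15 mod 26 — an affine cipher.
Decoding ybpxw: y(24)→25·(24−15)≡17=r; b(1)→25·(1−15)≡14=o; p(15)→25·(15−15)≡0=a; x(23)→25·(23−15)≡18=s; w(22)→25·(22−15)≡19=t (all mod 26).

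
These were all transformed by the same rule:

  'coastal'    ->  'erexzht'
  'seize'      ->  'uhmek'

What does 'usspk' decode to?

In coastal: c→e is +2, o→r is +3, a→e is +4, s→x is +5 — the shift increases by 1 each position. Letter i (0-indexed) is shifted by i+2, so successive shifts are 2, 3, 4, ….
Reversing it on usspk: u−2=s, s−3=p, s−4=o, p−5=k, k−6=e.

spoke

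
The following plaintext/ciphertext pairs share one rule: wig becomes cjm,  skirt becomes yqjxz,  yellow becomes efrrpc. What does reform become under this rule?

The shift depends on letter class: consonant w→c is +6, but vowel i→j is +1. Vowels shift forward by 1 and consonants shift forward by 6.
On reform: r(cons)+6=x, e(vowel)+1=f, f(cons)+6=l, o(vowel)+1=p, r(cons)+6=x, m(cons)+6=s.

xflpxs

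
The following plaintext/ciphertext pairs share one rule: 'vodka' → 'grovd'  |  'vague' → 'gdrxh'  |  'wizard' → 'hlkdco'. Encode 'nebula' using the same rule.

The shift depends on letter class: consonant v→g is +11, but vowel o→r is +3. The rule splits by letter class: vowels +3, consonants +11.
For nebula: n(cons)+11=y, e(vowel)+3=h, b(cons)+11=m, u(vowel)+3=x, l(cons)+11=w, a(vowel)+3=d.

yhmxwd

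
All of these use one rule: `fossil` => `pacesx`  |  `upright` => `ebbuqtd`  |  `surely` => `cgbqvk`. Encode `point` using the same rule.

Shifts by position in fossil: pos 0: f→p (+10), pos 1: o→a (+12), pos 2: s→c (+10), pos 3: s→e (+12) — repeating every 2. The shifts repeat in a cycle of length 2: positions 0,1,… shift by +10, +12, then the pattern repeats.
On point: p+10=z, o+12=a, i+10=s, n+12=z, t+10=d.

zaszd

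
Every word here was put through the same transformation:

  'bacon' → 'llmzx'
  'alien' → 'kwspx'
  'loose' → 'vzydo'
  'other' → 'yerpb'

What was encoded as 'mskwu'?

Shifts by position in bacon: pos 0: b→l (+10), pos 1: a→l (+11), pos 2: c→m (+10), pos 3: o→z (+11) — repeating every 2. A repeating key of period 2 is used — shifts +10, +11 over and over.
Undoing it on mskwu: m−10=c, s−11=h, k−10=a, w−11=l, u−10=k.

chalk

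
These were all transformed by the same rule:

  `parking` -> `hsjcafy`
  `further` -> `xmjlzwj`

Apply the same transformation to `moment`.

egewfl

Compare letters: p→h is +18, a→s is +18, r→j is +18 — a constant shift. This is a Caesar cipher with shift 18.
On moment: m+18=e, o+18=g, m+18=e, e+18=w, n+18=f, t+18=l.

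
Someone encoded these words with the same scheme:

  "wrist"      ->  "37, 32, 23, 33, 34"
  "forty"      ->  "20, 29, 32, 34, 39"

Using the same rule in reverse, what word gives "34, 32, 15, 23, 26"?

w is letter #23 and maps to 37: an offset of 14. The number is (letter's place in the alphabet, a=1) + 14.
Decoding 34, 32, 15, 23, 26: 34→(34−14)÷1=20=t, 32→(32−14)÷1=18=r, 15→(15−14)÷1=1=a, 23→(23−14)÷1=9=i, 26→(26−14)÷1=12=l.

trail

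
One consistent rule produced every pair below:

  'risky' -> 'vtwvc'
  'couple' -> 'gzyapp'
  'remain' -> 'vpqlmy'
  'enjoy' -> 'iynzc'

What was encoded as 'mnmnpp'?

It's a Vigenère-style cipher with numeric key [4,11]: position i shifts by key[i mod 2].
Reversing it on mnmnpp: m−4=i, n−11=c, m−4=i, n−11=c, p−4=l, p−11=e.

icicle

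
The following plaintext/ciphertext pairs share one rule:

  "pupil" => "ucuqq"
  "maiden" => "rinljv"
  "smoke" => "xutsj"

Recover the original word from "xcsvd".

sunny

Shifts by position in pupil: pos 0: p→u (+5), pos 1: u→c (+8), pos 2: p→u (+5), pos 3: i→q (+8) — repeating every 2. A repeating key of period 2 is used — shifts +5, +8 over and over.
Decoding xcsvd: x−5=s, c−8=u, s−5=n, v−8=n, d−5=y.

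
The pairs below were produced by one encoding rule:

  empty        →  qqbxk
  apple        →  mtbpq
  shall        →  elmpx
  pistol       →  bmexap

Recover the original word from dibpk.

Shifts by position in empty: pos 0: e→q (+12), pos 1: m→q (+4), pos 2: p→b (+12), pos 3: t→x (+4) — repeating every 2. It's a Vigenère-style cipher with numeric key [12,4]: position i shifts by key[i mod 2].
Undoing it on dibpk: d−12=r, i−4=e, b−12=p, p−4=l, k−12=y.

reply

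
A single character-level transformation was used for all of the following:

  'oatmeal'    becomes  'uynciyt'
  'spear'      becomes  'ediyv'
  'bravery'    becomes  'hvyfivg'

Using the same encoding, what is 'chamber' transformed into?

qjychiv

o(14)→u(20) and a(0)→y(24) fit y≡9x+24 (mod 26); the inverse of 9 mod 26 is 3. Each letter's alphabet position (a=0..z=25) is mapped through 9·x+24 mod 26 — an affine cipher.
Applying it to chamber: c(2)→9·2+24≡16=q; h(7)→9·7+24≡9=j; a(0)→9·0+24≡24=y; m(12)→9·12+24≡2=c; b(1)→9·1+24≡7=h; e(4)→9·4+24≡8=i; r(17)→9·17+24≡21=v (all mod 26).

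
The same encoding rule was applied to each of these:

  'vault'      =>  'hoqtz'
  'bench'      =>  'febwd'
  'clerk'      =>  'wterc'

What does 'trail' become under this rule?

v(21)→h(7) and a(0)→o(14) fit y≡17x+14 (mod 26); the inverse of 17 mod 26 is 23. Each letter's alphabet position (a=0..z=25) is mapped through 17·x+14 mod 26 — an affine cipher.
Applying it to trail: t(19)→17·19+14≡25=z; r(17)→17·17+14≡17=r; a(0)→17·0+14≡14=o; i(8)→17·8+14≡20=u; l(11)→17·11+14≡19=t (all mod 26).

zrout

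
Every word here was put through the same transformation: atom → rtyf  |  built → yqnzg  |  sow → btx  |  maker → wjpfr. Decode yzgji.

debut

The output letters match the input read backwards, each shifted +5: atom reversed is mota. Two steps: reverse the string, then apply a Caesar shift of +5.
Reversing it on yzgji: shift back: y−5=t, z−5=u, g−5=b, j−5=e, i−5=d → tubed; then reverse → debut.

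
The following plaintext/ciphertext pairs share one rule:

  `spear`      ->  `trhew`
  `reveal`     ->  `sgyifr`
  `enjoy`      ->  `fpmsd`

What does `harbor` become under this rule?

icuftx

In spear: s→t is +1, p→r is +2, e→h is +3, a→e is +4 — the shift increases by 1 each position. Letter i (0-indexed) is shifted by i+1, so successive shifts are 1, 2, 3, ….
On harbor: h+1=i, a+2=c, r+3=u, b+4=f, o+5=t, r+6=x.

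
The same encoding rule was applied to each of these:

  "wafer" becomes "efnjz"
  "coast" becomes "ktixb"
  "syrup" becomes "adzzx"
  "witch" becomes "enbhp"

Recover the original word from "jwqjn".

brief

Shifts by position in wafer: pos 0: w→e (+8), pos 1: a→f (+5), pos 2: f→n (+8), pos 3: e→j (+5) — repeating every 2. A repeating key of period 2 is used — shifts +8, +5 over and over.
Reversing it on jwqjn: j−8=b, w−5=r, q−8=i, j−5=e, n−8=f.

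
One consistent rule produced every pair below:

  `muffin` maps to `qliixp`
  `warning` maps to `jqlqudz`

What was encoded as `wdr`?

Read the word backwards and shift each letter +3.
Reversing it on wdr: shift back: w−3=t, d−3=a, r−3=o → tao; then reverse → oat.

oat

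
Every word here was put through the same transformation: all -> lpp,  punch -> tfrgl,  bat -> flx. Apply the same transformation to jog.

The shift depends on letter class: consonant l→p is +4, but vowel a→l is +11. Vowels shift forward by 11 and consonants shift forward by 4.
On jog: j(cons)+4=n, o(vowel)+11=z, g(cons)+4=k.

nzk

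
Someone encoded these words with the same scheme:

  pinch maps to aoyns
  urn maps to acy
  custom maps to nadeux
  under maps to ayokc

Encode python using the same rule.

ajesuy

The shift depends on letter class: consonant p→a is +11, but vowel i→o is +6. Vowels shift forward by 6 and consonants shift forward by 11.
Applying it to python: p(cons)+11=a, y(cons)+11=j, t(cons)+11=e, h(cons)+11=s, o(vowel)+6=u, n(cons)+11=y.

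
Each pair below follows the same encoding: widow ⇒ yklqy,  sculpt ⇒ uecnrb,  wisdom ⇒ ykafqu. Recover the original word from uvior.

stamp

Shifts by position in widow: pos 0: w→y (+2), pos 1: i→k (+2), pos 2: d→l (+8), pos 3: o→q (+2), pos 4: w→y (+2) — repeating every 3. The shifts repeat in a cycle of length 3: positions 0,1,… shift by +2, +2, +8, then the pattern repeats.
Decoding uvior: u−2=s, v−2=t, i−8=a, o−2=m, r−2=p.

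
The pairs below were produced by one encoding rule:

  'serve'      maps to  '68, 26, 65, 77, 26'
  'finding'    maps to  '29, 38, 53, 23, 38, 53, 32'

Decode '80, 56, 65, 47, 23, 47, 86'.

s(#19)→68 and e(#5)→26: differences scale by 3, so n = 3·pos + 11. The formula is n = 3×(alphabet index, a=1) + 11.
Decoding 80, 56, 65, 47, 23, 47, 86: 80→(80−11)÷3=23=w, 56→(56−11)÷3=15=o, 65→(65−11)÷3=18=r, 47→(47−11)÷3=12=l, 23→(23−11)÷3=4=d, 47→(47−11)÷3=12=l, 86→(86−11)÷3=25=y.

worldly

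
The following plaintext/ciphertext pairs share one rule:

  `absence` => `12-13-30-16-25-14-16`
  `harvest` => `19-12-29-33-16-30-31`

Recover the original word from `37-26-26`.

zoo

a is letter #1 and maps to 12: an offset of 11. Letters become their 1-based position plus 11 (so a→12, b→13, …).
Decoding 37-26-26: 37→(37−11)÷1=26=z, 26→(26−11)÷1=15=o, 26→(26−11)÷1=15=o.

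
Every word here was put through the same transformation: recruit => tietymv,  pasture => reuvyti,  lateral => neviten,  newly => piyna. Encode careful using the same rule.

eetihyn

The rule splits by letter class: vowels +4, consonants +2.
For careful: c(cons)+2=e, a(vowel)+4=e, r(cons)+2=t, e(vowel)+4=i, f(cons)+2=h, u(vowel)+4=y, l(cons)+2=n.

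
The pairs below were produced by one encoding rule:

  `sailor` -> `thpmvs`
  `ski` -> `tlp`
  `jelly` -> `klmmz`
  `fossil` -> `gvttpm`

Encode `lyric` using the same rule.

Vowels shift forward by 7 and consonants shift forward by 1.
For lyric: l(cons)+1=m, y(cons)+1=z, r(cons)+1=s, i(vowel)+7=p, c(cons)+1=d.

mzspd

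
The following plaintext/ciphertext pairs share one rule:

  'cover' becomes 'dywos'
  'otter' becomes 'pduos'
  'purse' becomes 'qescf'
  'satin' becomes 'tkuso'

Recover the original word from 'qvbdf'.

Shifts by position in cover: pos 0: c→d (+1), pos 1: o→y (+10), pos 2: v→w (+1), pos 3: e→o (+10) — repeating every 2. It's a Vigenère-style cipher with numeric key [1,10]: position i shifts by key[i mod 2].
Decoding qvbdf: q−1=p, v−10=l, b−1=a, d−10=t, f−1=e.

plate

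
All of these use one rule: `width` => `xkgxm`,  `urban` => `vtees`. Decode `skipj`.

rifle

In width: w→x is +1, i→k is +2, d→g is +3, t→x is +4 — the shift increases by 1 each position. The shift increases by 1 at each position, starting from +1: 1, 2, 3, ….
Undoing it on skipj: s−1=r, k−2=i, i−3=f, p−4=l, j−5=e.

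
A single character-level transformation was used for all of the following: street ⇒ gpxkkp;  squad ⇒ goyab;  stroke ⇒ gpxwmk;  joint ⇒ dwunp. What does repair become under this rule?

This is an affine cipher: with a=0,…,z=25, each position x becomes (9x+0) mod 26.
For repair: r(17)→9·17+0≡23=x; e(4)→9·4+0≡10=k; p(15)→9·15+0≡5=f; a(0)→9·0+0≡0=a; i(8)→9·8+0≡20=u; r(17)→9·17+0≡23=x (all mod 26).

xkfaux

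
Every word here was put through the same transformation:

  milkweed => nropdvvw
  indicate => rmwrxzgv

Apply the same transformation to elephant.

Each pair mirrors across the alphabet (m↔n, i↔r, l↔o): positions sum to 25. Letters are reflected about the middle of the alphabet (position → 25−position): Atbash.
Applying it to elephant: e↔v, l↔o, e↔v, p↔k, h↔s, a↔z, n↔m, t↔g.

vovkszmg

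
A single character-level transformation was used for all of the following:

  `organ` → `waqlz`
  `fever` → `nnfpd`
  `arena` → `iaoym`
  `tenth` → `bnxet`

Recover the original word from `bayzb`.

troop

In organ: o→w is +8, r→a is +9, g→q is +10, a→l is +11 — the shift increases by 1 each position. Letter i (0-indexed) is shifted by i+8, so successive shifts are 8, 9, 10, ….
Reversing it on bayzb: b−8=t, a−9=r, y−10=o, z−11=o, b−12=p.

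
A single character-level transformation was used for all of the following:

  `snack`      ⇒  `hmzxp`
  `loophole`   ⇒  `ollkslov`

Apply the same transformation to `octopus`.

lxglkfh

Letters are reflected about the middle of the alphabet (position → 25−position): Atbash.
For octopus: o↔l, c↔x, t↔g, o↔l, p↔k, u↔f, s↔h.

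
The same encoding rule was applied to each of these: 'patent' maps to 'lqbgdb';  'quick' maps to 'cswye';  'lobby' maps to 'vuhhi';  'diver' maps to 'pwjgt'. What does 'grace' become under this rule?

otqyg

This is an affine cipher: with a=0,…,z=25, each position x becomes (17x+16) mod 26.
Applying it to grace: g(6)→17·6+16≡14=o; r(17)→17·17+16≡19=t; a(0)→17·0+16≡16=q; c(2)→17·2+16≡24=y; e(4)→17·4+16≡6=g (all mod 26).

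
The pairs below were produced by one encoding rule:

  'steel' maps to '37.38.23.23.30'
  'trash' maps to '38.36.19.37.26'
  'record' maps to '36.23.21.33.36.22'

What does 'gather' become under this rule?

25.19.38.26.23.36

s is letter #19 and maps to 37: an offset of 18. Each letter is replaced by its alphabet position (a=1..z=26) + 18.
For gather: g=7→25, a=1→19, t=20→38, h=8→26, e=5→23, r=18→36.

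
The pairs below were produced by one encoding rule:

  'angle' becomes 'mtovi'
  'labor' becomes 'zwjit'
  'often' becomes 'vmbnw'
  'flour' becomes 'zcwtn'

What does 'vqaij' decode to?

The output letters match the input read backwards, each shifted +8: angle reversed is elgna. Read the word backwards and shift each letter +8.
Decoding vqaij: shift back: v−8=n, q−8=i, a−8=s, i−8=a, j−8=b → nisab; then reverse → basin.

basin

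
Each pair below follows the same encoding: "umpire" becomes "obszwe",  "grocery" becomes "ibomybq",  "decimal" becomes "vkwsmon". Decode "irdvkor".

healthy

Two steps: reverse the string, then apply a Caesar shift of +10.
Undoing it on irdvkor: shift back: i−10=y, r−10=h, d−10=t, v−10=l, k−10=a, o−10=e, r−10=h → yhtlaeh; then reverse → healthy.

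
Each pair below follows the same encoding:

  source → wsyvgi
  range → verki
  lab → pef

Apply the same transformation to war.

aev

Each letter is shifted forward by 4 in the alphabet (a Caesar shift of +4).
On war: w+4=a, a+4=e, r+4=v.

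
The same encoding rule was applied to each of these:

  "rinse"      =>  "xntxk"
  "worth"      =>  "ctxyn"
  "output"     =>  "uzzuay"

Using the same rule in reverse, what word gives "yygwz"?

start

Shifts by position in rinse: pos 0: r→x (+6), pos 1: i→n (+5), pos 2: n→t (+6), pos 3: s→x (+5) — repeating every 2. The shifts repeat in a cycle of length 2: positions 0,1,… shift by +6, +5, then the pattern repeats.
Decoding yygwz: y−6=s, y−5=t, g−6=a, w−5=r, z−6=t.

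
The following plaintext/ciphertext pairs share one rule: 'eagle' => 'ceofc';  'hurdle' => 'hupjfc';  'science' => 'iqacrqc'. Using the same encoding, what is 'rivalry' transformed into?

panefps

e(4)→c(2) and a(0)→e(4) fit y≡19x+4 (mod 26); the inverse of 19 mod 26 is 11. This is an affine cipher: with a=0,…,z=25, each position x becomes (19x+4) mod 26.
On rivalry: r(17)→19·17+4≡15=p; i(8)→19·8+4≡0=a; v(21)→19·21+4≡13=n; a(0)→19·0+4≡4=e; l(11)→19·11+4≡5=f; r(17)→19·17+4≡15=p; y(24)→19·24+4≡18=s (all mod 26).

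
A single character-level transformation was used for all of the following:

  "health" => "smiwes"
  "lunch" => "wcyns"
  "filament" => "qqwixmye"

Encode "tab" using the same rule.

eim

Vowels shift forward by 8 and consonants shift forward by 11.
On tab: t(cons)+11=e, a(vowel)+8=i, b(cons)+11=m.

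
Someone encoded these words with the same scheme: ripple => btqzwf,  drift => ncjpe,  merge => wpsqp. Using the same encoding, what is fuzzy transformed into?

pfajj

Shifts by position in ripple: pos 0: r→b (+10), pos 1: i→t (+11), pos 2: p→q (+1), pos 3: p→z (+10), pos 4: l→w (+11), pos 5: e→f (+1) — repeating every 3. The shifts repeat in a cycle of length 3: positions 0,1,… shift by +10, +11, +1, then the pattern repeats.
Applying it to fuzzy: f+10=p, u+11=f, z+1=a, z+10=j, y+11=j.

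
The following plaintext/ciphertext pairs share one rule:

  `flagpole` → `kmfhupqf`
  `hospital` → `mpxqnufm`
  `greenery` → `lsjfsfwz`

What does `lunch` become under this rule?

qvsdm

It's a Vigenère-style cipher with numeric key [5,1]: position i shifts by key[i mod 2].
For lunch: l+5=q, u+1=v, n+5=s, c+1=d, h+5=m.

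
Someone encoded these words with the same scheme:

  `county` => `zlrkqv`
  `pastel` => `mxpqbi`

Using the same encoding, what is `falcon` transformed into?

This is a Caesar cipher with shift 23.
On falcon: f+23=c, a+23=x, l+23=i, c+23=z, o+23=l, n+23=k.

cxizlk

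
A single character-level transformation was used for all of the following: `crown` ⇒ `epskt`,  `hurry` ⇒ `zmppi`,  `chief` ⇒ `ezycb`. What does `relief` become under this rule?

pcvycb

This is an affine cipher: with a=0,…,z=25, each position x becomes (25x+6) mod 26.
Applying it to relief: r(17)→25·17+6≡15=p; e(4)→25·4+6≡2=c; l(11)→25·11+6≡21=v; i(8)→25·8+6≡24=y; e(4)→25·4+6≡2=c; f(5)→25·5+6≡1=b (all mod 26).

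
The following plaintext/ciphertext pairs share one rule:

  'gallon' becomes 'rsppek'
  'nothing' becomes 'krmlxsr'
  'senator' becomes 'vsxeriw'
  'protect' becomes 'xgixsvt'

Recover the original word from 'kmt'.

pig

The output letters match the input read backwards, each shifted +4: gallon reversed is nollag. The word is reversed, then every letter is shifted forward by 4.
Undoing it on kmt: shift back: k−4=g, m−4=i, t−4=p → gip; then reverse → pig.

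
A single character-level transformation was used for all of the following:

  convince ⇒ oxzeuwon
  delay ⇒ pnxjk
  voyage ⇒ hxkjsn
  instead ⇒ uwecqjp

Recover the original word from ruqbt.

flesh

Shifts by position in convince: pos 0: c→o (+12), pos 1: o→x (+9), pos 2: n→z (+12), pos 3: v→e (+9) — repeating every 2. The shifts repeat in a cycle of length 2: positions 0,1,… shift by +12, +9, then the pattern repeats.
Reversing it on ruqbt: r−12=f, u−9=l, q−12=e, b−9=s, t−12=h.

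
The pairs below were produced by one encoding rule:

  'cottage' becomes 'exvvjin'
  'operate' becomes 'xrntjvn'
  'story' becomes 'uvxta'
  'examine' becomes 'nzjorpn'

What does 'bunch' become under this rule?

The rule splits by letter class: vowels +9, consonants +2.
On bunch: b(cons)+2=d, u(vowel)+9=d, n(cons)+2=p, c(cons)+2=e, h(cons)+2=j.

ddpej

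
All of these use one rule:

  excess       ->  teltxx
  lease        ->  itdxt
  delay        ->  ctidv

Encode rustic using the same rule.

e(4)→t(19) and x(23)→e(4) fit y≡17x+3 (mod 26); the inverse of 17 mod 26 is 23. This is an affine cipher: with a=0,…,z=25, each position x becomes (17x+3) mod 26.
Applying it to rustic: r(17)→17·17+3≡6=g; u(20)→17·20+3≡5=f; s(18)→17·18+3≡23=x; t(19)→17·19+3≡14=o; i(8)→17·8+3≡9=j; c(2)→17·2+3≡11=l (all mod 26).

gfxojl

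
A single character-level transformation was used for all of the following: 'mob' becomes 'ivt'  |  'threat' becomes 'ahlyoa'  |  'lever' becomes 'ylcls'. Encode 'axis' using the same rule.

zpeh

The output letters match the input read backwards, each shifted +7: mob reversed is bom. Two steps: reverse the string, then apply a Caesar shift of +7.
For axis: reverse → sixa; then shift: s+7=z, i+7=p, x+7=e, a+7=h.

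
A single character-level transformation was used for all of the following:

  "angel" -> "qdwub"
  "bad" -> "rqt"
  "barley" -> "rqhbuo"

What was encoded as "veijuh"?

foster

Every letter moves 16 places later in the alphabet, wrapping around z→a.
Undoing it on veijuh: v−16=f, e−16=o, i−16=s, j−16=t, u−16=e, h−16=r.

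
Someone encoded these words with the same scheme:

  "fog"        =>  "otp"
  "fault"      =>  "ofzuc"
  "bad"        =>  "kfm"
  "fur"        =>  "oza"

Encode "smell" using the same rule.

bvjuu

The shift depends on letter class: consonant f→o is +9, but vowel o→t is +5. The rule splits by letter class: vowels +5, consonants +9.
On smell: s(cons)+9=b, m(cons)+9=v, e(vowel)+5=j, l(cons)+9=u, l(cons)+9=u.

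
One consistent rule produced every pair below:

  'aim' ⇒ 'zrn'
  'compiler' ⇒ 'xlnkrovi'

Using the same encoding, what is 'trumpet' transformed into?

Each pair mirrors across the alphabet (a↔z, i↔r, m↔n): positions sum to 25. Letters are reflected about the middle of the alphabet (position → 25−position): Atbash.
For trumpet: t↔g, r↔i, u↔f, m↔n, p↔k, e↔v, t↔g.

gifnkvg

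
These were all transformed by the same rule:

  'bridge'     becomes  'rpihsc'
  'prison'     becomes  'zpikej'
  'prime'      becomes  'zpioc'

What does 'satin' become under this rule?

kwfij

b(1)→r(17) and r(17)→p(15) fit y≡21x+22 (mod 26); the inverse of 21 mod 26 is 5. Each letter's alphabet position (a=0..z=25) is mapped through 21·x+22 mod 26 — an affine cipher.
Applying it to satin: s(18)→21·18+22≡10=k; a(0)→21·0+22≡22=w; t(19)→21·19+22≡5=f; i(8)→21·8+22≡8=i; n(13)→21·13+22≡9=j (all mod 26).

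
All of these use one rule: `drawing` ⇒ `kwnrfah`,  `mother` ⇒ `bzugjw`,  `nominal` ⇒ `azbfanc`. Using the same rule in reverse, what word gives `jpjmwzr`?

eyebrow

d(3)→k(10) and r(17)→w(22) fit y≡25x+13 (mod 26); the inverse of 25 mod 26 is 25. This is an affine cipher: with a=0,…,z=25, each position x becomes (25x+13) mod 26.
Decoding jpjmwzr: j(9)→25·(9−13)≡4=e; p(15)→25·(15−13)≡24=y; j(9)→25·(9−13)≡4=e; m(12)→25·(12−13)≡1=b; w(22)→25·(22−13)≡17=r; z(25)→25·(25−13)≡14=o; r(17)→25·(17−13)≡22=w (all mod 26).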